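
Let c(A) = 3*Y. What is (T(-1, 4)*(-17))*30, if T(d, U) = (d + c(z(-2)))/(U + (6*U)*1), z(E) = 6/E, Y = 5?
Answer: -255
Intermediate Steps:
c(A) = 15 (c(A) = 3*5 = 15)
T(d, U) = (15 + d)/(7*U) (T(d, U) = (d + 15)/(U + (6*U)*1) = (15 + d)/(U + 6*U) = (15 + d)/((7*U)) = (15 + d)*(1/(7*U)) = (15 + d)/(7*U))
(T(-1, 4)*(-17))*30 = (((⅐)*(15 - 1)/4)*(-17))*30 = (((⅐)*(¼)*14)*(-17))*30 = ((½)*(-17))*30 = -17/2*30 = -255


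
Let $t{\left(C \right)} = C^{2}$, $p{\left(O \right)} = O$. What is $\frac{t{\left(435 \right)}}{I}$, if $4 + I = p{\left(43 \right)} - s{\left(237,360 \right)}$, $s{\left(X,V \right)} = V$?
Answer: $- \frac{63075}{107} \approx -589.49$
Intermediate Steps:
$I = -321$ ($I = -4 + \left(43 - 360\right) = -4 - 317 = -321$)
$\frac{t{\left(435 \right)}}{I} = \frac{435^{2}}{-321} = 189225 \left(- \frac{1}{321}\right) = - \frac{63075}{107}$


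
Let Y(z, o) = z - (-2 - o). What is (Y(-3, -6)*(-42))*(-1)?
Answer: -294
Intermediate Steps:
Y(z, o) = 2 + o + z (Y(z, o) = z + (2 + o) = 2 + o + z)
(Y(-3, -6)*(-42))*(-1) = ((2 - 6 - 3)*(-42))*(-1) = -7*(-42)*(-1) = 294*(-1) = -294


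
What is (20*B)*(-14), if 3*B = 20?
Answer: -5600/3 ≈ -1866.7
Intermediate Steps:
B = 20/3 (B = (1/3)*20 = 20/3 ≈ 6.6667)
(20*B)*(-14) = (20*(20/3))*(-14) = (400/3)*(-14) = -5600/3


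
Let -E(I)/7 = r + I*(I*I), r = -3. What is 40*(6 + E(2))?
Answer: -1160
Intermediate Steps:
E(I) = 21 - 7*I³ (E(I) = -7*(-3 + I*(I*I)) = -7*(-3 + I*I²) = -7*(-3 + I³) = 21 - 7*I³)
40*(6 + E(2)) = 40*(6 + (21 - 7*2³)) = 40*(6 + (21 - 7*8)) = 40*(6 + (21 - 56)) = 40*(6 - 35) = 40*(-29) = -1160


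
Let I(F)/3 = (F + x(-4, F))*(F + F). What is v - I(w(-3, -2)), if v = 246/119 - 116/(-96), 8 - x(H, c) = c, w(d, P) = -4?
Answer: 557707/2856 ≈ 195.28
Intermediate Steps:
x(H, c) = 8 - c
I(F) = 48*F (I(F) = 3*((F + (8 - F))*(F + F)) = 3*(8*(2*F)) = 3*(16*F) = 48*F)
v = 9355/2856 (v = 246*(1/119) - 116*(-1/96) = 246/119 + 29/24 = 9355/2856 ≈ 3.2756)
v - I(w(-3, -2)) = 9355/2856 - 48*(-4) = 9355/2856 - 1*(-192) = 9355/2856 + 192 = 557707/2856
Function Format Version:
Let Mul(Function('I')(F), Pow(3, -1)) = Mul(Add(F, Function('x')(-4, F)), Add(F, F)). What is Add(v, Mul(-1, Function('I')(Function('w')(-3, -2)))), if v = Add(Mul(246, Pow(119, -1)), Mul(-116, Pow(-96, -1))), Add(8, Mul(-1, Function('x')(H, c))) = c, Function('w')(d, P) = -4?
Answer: Rational(557707, 2856) ≈ 195.28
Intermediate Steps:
Function('x')(H, c) = Add(8, Mul(-1, c))
Function('I')(F) = Mul(48, F) (Function('I')(F) = Mul(3, Mul(Add(F, Add(8, Mul(-1, F))), Add(F, F))) = Mul(3, Mul(8, Mul(2, F))) = Mul(3, Mul(16, F)) = Mul(48, F))
v = Rational(9355, 2856) (v = Add(Mul(246, Rational(1, 119)), Mul(-116, Rational(-1, 96))) = Add(Rational(246, 119), Rational(29, 24)) = Rational(9355, 2856) ≈ 3.2756)
Add(v, Mul(-1, Function('I')(Function('w')(-3, -2)))) = Add(Rational(9355, 2856), Mul(-1, Mul(48, -4))) = Add(Rational(9355, 2856), Mul(-1, -192)) = Add(Rational(9355, 2856), 192) = Rational(557707, 2856)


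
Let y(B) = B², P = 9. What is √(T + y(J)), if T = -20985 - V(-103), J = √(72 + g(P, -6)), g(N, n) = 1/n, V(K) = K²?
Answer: I*√1134798/6 ≈ 177.54*I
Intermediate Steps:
J = √2586/6 (J = √(72 + 1/(-6)) = √(72 - ⅙) = √(431/6) = √2586/6 ≈ 8.4754)
T = -31594 (T = -20985 - 1*(-103)² = -20985 - 1*10609 = -20985 - 10609 = -31594)
√(T + y(J)) = √(-31594 + (√2586/6)²) = √(-31594 + 431/6) = √(-189133/6) = I*√1134798/6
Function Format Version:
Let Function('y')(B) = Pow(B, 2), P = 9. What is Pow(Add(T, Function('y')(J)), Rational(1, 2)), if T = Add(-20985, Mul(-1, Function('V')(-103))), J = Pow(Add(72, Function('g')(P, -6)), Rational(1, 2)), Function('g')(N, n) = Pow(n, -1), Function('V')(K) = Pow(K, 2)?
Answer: Mul(Rational(1, 6), I, Pow(1134798, Rational(1, 2))) ≈ Mul(177.54, I)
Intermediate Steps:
J = Mul(Rational(1, 6), Pow(2586, Rational(1, 2))) (J = Pow(Add(72, Pow(-6, -1)), Rational(1, 2)) = Pow(Add(72, Rational(-1, 6)), Rational(1, 2)) = Pow(Rational(431, 6), Rational(1, 2)) = Mul(Rational(1, 6), Pow(2586, Rational(1, 2))) ≈ 8.4754)
T = -31594 (T = Add(-20985, Mul(-1, Pow(-103, 2))) = Add(-20985, Mul(-1, 10609)) = Add(-20985, -10609) = -31594)
Pow(Add(T, Function('y')(J)), Rational(1, 2)) = Pow(Add(-31594, Pow(Mul(Rational(1, 6), Pow(2586, Rational(1, 2))), 2)), Rational(1, 2)) = Pow(Add(-31594, Rational(431, 6)), Rational(1, 2)) = Pow(Rational(-189133, 6), Rational(1, 2)) = Mul(Rational(1, 6), I, Pow(1134798, Rational(1, 2)))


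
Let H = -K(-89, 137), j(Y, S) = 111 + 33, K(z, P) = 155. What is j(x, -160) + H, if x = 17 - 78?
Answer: -11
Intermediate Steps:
x = -61
j(Y, S) = 144
H = -155 (H = -1*155 = -155)
j(x, -160) + H = 144 - 155 = -11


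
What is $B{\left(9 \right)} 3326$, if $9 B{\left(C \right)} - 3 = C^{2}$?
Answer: $\frac{93128}{3} \approx 31043.0$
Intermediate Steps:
$B{\left(C \right)} = \frac{1}{3} + \frac{C^{2}}{9}$
$B{\left(9 \right)} 3326 = \left(\frac{1}{3} + \frac{9^{2}}{9}\right) 3326 = \left(\frac{1}{3} + \frac{1}{9} \cdot 81\right) 3326 = \left(\frac{1}{3} + 9\right) 3326 = \frac{28}{3} \cdot 3326 = \frac{93128}{3}$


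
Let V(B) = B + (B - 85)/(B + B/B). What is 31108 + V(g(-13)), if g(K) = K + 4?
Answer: 124443/4 ≈ 31111.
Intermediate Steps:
g(K) = 4 + K
V(B) = B + (-85 + B)/(1 + B) (V(B) = B + (-85 + B)/(B + 1) = B + (-85 + B)/(1 + B))
31108 + V(g(-13)) = 31108 + (-85 + (4 - 13)² + 2*(4 - 13))/(1 + (4 - 13)) = 31108 + (-85 + (-9)² + 2*(-9))/(1 - 9) = 31108 + (-85 + 81 - 18)/(-8) = 31108 - ⅛*(-22) = 31108 + 11/4 = 124443/4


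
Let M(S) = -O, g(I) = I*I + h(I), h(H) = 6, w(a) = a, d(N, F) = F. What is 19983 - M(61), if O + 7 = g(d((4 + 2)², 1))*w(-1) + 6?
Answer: 19975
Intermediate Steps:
g(I) = 6 + I² (g(I) = I*I + 6 = I² + 6 = 6 + I²)
O = -8 (O = -7 + ((6 + 1²)*(-1) + 6) = -7 + ((6 + 1)*(-1) + 6) = -7 + (7*(-1) + 6) = -7 + (-7 + 6) = -7 - 1 = -8)
M(S) = 8 (M(S) = -1*(-8) = 8)
19983 - M(61) = 19983 - 1*8 = 19983 - 8 = 19975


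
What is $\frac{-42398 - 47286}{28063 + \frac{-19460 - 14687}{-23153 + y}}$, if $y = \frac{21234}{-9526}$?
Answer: $- \frac{9891100919504}{3095184776589} \approx -3.1956$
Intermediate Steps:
$y = - \frac{10617}{4763}$ ($y = 21234 \left(- \frac{1}{9526}\right) = - \frac{10617}{4763} \approx -2.2291$)
$\frac{-42398 - 47286}{28063 + \frac{-19460 - 14687}{-23153 + y}} = \frac{-42398 - 47286}{28063 + \frac{-19460 - 14687}{-23153 - \frac{10617}{4763}}} = - \frac{89684}{28063 - \frac{34147}{- \frac{110288356}{4763}}} = - \frac{89684}{28063 - - \frac{162642161}{110288356}} = - \frac{89684}{28063 + \frac{162642161}{110288356}} = - \frac{89684}{\frac{3095184776589}{110288356}} = \left(-89684\right) \frac{110288356}{3095184776589} = - \frac{9891100919504}{3095184776589}$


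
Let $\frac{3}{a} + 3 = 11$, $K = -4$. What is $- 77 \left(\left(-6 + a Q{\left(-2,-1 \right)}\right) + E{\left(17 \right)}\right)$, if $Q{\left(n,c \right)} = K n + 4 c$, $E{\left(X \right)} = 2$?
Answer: $\frac{385}{2} \approx 192.5$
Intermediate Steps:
$a = \frac{3}{8}$ ($a = \frac{3}{-3 + 11} = \frac{3}{8} \approx 0.375$)
$Q{\left(n,c \right)} = - 4 n + 4 c$
$- 77 \left(\left(-6 + a Q{\left(-2,-1 \right)}\right) + E{\left(17 \right)}\right) = - 77 \left(\left(-6 + \frac{3 \left(\left(-4\right) \left(-2\right) + 4 \left(-1\right)\right)}{8}\right) + 2\right) = - 77 \left(\left(-6 + \frac{3 \left(8 - 4\right)}{8}\right) + 2\right) = - 77 \left(\left(-6 + \frac{3}{8} \cdot 4\right) + 2\right) = - 77 \left(\left(-6 + \frac{3}{2}\right) + 2\right) = - 77 \left(- \frac{9}{2} + 2\right) = \left(-77\right) \left(- \frac{5}{2}\right) = \frac{385}{2}$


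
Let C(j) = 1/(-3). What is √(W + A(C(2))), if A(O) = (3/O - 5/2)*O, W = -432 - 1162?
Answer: I*√57246/6 ≈ 39.877*I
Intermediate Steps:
C(j) = -⅓
W = -1594
A(O) = O*(-5/2 + 3/O) (A(O) = (3/O - 5*½)*O = (3/O - 5/2)*O = (-5/2 + 3/O)*O = O*(-5/2 + 3/O))
√(W + A(C(2))) = √(-1594 + (3 - 5/2*(-⅓))) = √(-1594 + (3 + ⅚)) = √(-1594 + 23/6) = √(-9541/6) = I*√57246/6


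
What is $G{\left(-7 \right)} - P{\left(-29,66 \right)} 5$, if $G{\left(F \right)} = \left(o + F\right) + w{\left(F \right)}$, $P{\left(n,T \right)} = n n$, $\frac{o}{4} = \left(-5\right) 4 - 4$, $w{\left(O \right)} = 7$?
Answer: $-4301$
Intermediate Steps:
$o = -96$ ($o = 4 \left(\left(-5\right) 4 - 4\right) = 4 \left(-20 - 4\right) = 4 \left(-24\right) = -96$)
$P{\left(n,T \right)} = n^{2}$
$G{\left(F \right)} = -89 + F$ ($G{\left(F \right)} = \left(-96 + F\right) + 7 = -89 + F$)
$G{\left(-7 \right)} - P{\left(-29,66 \right)} 5 = \left(-89 - 7\right) - \left(-29\right)^{2} \cdot 5 = -96 - 841 \cdot 5 = -96 - 4205 = -4301$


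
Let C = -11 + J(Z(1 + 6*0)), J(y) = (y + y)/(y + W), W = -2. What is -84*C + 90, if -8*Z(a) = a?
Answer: 17070/17 ≈ 1004.1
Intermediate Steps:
Z(a) = -a/8
J(y) = 2*y/(-2 + y) (J(y) = (y + y)/(y - 2) = (2*y)/(-2 + y) = 2*y/(-2 + y))
C = -185/17 (C = -11 + 2*(-(1 + 6*0)/8)/(-2 - (1 + 6*0)/8) = -11 + 2*(-(1 + 0)/8)/(-2 - (1 + 0)/8) = -11 + 2*(-⅛*1)/(-2 - ⅛*1) = -11 + 2*(-⅛)/(-2 - ⅛) = -11 + 2*(-⅛)/(-17/8) = -11 + 2*(-⅛)*(-8/17) = -11 + 2/17 = -185/17 ≈ -10.882)
-84*C + 90 = -84*(-185/17) + 90 = 15540/17 + 90 = 17070/17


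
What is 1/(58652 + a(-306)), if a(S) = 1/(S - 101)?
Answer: 407/23871363 ≈ 1.7050e-5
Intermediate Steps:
a(S) = 1/(-101 + S)
1/(58652 + a(-306)) = 1/(58652 + 1/(-101 - 306)) = 1/(58652 + 1/(-407)) = 1/(58652 - 1/407) = 1/(23871363/407) = 407/23871363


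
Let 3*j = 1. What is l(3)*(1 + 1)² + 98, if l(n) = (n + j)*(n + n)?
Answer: 178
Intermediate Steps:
j = ⅓ (j = (⅓)*1 = ⅓ ≈ 0.33333)
l(n) = 2*n*(⅓ + n) (l(n) = (n + ⅓)*(n + n) = (⅓ + n)*(2*n) = 2*n*(⅓ + n))
l(3)*(1 + 1)² + 98 = ((⅔)*3*(1 + 3*3))*(1 + 1)² + 98 = ((⅔)*3*(1 + 9))*2² + 98 = ((⅔)*3*10)*4 + 98 = 20*4 + 98 = 80 + 98 = 178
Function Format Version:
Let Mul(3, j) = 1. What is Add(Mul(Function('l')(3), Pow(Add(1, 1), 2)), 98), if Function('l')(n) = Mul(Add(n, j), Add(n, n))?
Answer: 178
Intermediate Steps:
j = Rational(1, 3) (j = Mul(Rational(1, 3), 1) = Rational(1, 3) ≈ 0.33333)
Function('l')(n) = Mul(2, n, Add(Rational(1, 3), n)) (Function('l')(n) = Mul(Add(n, Rational(1, 3)), Add(n, n)) = Mul(Add(Rational(1, 3), n), Mul(2, n)) = Mul(2, n, Add(Rational(1, 3), n)))
Add(Mul(Function('l')(3), Pow(Add(1, 1), 2)), 98) = Add(Mul(Mul(Rational(2, 3), 3, Add(1, Mul(3, 3))), Pow(Add(1, 1), 2)), 98) = Add(Mul(Mul(Rational(2, 3), 3, Add(1, 9)), Pow(2, 2)), 98) = Add(Mul(Mul(Rational(2, 3), 3, 10), 4), 98) = Add(Mul(20, 4), 98) = Add(80, 98) = 178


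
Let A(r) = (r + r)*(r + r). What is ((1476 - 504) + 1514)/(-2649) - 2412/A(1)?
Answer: -1599833/2649 ≈ -603.94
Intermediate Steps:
A(r) = 4*r**2 (A(r) = (2*r)*(2*r) = 4*r**2)
((1476 - 504) + 1514)/(-2649) - 2412/A(1) = ((1476 - 504) + 1514)/(-2649) - 2412/(4*1**2) = (972 + 1514)*(-1/2649) - 2412/(4*1) = 2486*(-1/2649) - 2412/4 = -2486/2649 - 2412*1/4 = -2486/2649 - 603 = -1599833/2649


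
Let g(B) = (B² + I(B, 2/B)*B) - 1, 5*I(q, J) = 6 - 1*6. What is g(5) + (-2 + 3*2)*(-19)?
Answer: -52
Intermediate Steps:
I(q, J) = 0 (I(q, J) = (6 - 1*6)/5 = (6 - 6)/5 = (⅕)*0 = 0)
g(B) = -1 + B² (g(B) = (B² + 0*B) - 1 = (B² + 0) - 1 = B² - 1 = -1 + B²)
g(5) + (-2 + 3*2)*(-19) = (-1 + 5²) + (-2 + 3*2)*(-19) = (-1 + 25) + (-2 + 6)*(-19) = 24 + 4*(-19) = 24 - 76 = -52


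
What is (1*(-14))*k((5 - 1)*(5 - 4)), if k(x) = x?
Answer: -56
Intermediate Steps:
(1*(-14))*k((5 - 1)*(5 - 4)) = (1*(-14))*((5 - 1)*(5 - 4)) = -56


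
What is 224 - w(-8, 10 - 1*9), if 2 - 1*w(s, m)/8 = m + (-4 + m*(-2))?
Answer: 168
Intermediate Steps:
w(s, m) = 48 + 8*m (w(s, m) = 16 - 8*(m + (-4 + m*(-2))) = 16 - 8*(m + (-4 - 2*m)) = 16 - 8*(-4 - m) = 16 + (32 + 8*m) = 48 + 8*m)
224 - w(-8, 10 - 1*9) = 224 - (48 + 8*(10 - 1*9)) = 224 - (48 + 8*(10 - 9)) = 224 - (48 + 8*1) = 224 - (48 + 8) = 224 - 1*56 = 224 - 56 = 168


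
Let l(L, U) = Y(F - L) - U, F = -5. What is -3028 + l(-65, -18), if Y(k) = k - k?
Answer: -3010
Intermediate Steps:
Y(k) = 0
l(L, U) = -U (l(L, U) = 0 - U = -U)
-3028 + l(-65, -18) = -3028 - 1*(-18) = -3028 + 18 = -3010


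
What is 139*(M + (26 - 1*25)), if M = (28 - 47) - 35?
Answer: -7367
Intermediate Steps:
M = -54 (M = -19 - 35 = -54)
139*(M + (26 - 1*25)) = 139*(-54 + (26 - 1*25)) = 139*(-54 + (26 - 25)) = 139*(-54 + 1) = 139*(-53) = -7367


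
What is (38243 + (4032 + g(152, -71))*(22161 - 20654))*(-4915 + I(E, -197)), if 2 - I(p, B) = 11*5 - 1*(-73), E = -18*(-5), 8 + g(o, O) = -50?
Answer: -30382414501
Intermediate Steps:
g(o, O) = -58 (g(o, O) = -8 - 50 = -58)
E = 90
I(p, B) = -126 (I(p, B) = 2 - (11*5 - 1*(-73)) = 2 - (55 + 73) = 2 - 1*128 = 2 - 128 = -126)
(38243 + (4032 + g(152, -71))*(22161 - 20654))*(-4915 + I(E, -197)) = (38243 + (4032 - 58)*(22161 - 20654))*(-4915 - 126) = (38243 + 3974*1507)*(-5041) = (38243 + 5988818)*(-5041) = 6027061*(-5041) = -30382414501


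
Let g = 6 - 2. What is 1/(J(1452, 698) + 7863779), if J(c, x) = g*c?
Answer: 1/7869587 ≈ 1.2707e-7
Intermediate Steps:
g = 4
J(c, x) = 4*c
1/(J(1452, 698) + 7863779) = 1/(4*1452 + 7863779) = 1/(5808 + 7863779) = 1/7869587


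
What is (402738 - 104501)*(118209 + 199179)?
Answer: 94656844956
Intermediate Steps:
(402738 - 104501)*(118209 + 199179) = 298237*317388 = 94656844956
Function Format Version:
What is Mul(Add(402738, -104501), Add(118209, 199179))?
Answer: 94656844956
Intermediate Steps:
Mul(Add(402738, -104501), Add(118209, 199179)) = Mul(298237, 317388) = 94656844956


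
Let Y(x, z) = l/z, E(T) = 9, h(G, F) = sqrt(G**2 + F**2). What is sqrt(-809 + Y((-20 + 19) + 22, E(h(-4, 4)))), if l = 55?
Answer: I*sqrt(7226)/3 ≈ 28.335*I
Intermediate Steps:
h(G, F) = sqrt(F**2 + G**2)
Y(x, z) = 55/z
sqrt(-809 + Y((-20 + 19) + 22, E(h(-4, 4)))) = sqrt(-809 + 55/9) = sqrt(-7226/9) = I*sqrt(7226)/3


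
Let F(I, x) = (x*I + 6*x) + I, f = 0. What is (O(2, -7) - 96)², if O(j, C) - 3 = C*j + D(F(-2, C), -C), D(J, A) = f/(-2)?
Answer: 11449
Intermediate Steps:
F(I, x) = I + 6*x + I*x (F(I, x) = (I*x + 6*x) + I = (6*x + I*x) + I = I + 6*x + I*x)
D(J, A) = 0 (D(J, A) = 0/(-2) = 0*(-½) = 0)
O(j, C) = 3 + C*j (O(j, C) = 3 + (C*j + 0) = 3 + C*j)
(O(2, -7) - 96)² = ((3 - 7*2) - 96)² = ((3 - 14) - 96)² = (-11 - 96)² = (-107)² = 11449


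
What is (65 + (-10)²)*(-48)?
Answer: -7920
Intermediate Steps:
(65 + (-10)²)*(-48) = (65 + 100)*(-48) = 165*(-48) = -7920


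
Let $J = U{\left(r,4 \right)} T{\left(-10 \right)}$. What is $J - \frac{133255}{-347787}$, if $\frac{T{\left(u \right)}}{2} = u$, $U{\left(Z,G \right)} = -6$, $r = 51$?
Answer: $\frac{41867695}{347787} \approx 120.38$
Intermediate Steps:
$T{\left(u \right)} = 2 u$
$J = 120$ ($J = - 6 \cdot 2 \left(-10\right) = \left(-6\right) \left(-20\right) = 120$)
$J - \frac{133255}{-347787} = 120 - \frac{133255}{-347787} = 120 - - \frac{133255}{347787} = 120 + \frac{133255}{347787} = \frac{41867695}{347787}$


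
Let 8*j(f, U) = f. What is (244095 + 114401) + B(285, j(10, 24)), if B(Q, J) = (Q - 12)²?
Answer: 433025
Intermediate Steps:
j(f, U) = f/8
B(Q, J) = (-12 + Q)²
(244095 + 114401) + B(285, j(10, 24)) = (244095 + 114401) + (-12 + 285)² = 358496 + 273² = 358496 + 74529 = 433025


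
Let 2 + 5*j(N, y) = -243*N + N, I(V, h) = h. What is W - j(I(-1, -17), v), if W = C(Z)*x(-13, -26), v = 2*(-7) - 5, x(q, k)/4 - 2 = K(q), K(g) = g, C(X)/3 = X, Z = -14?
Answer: 5128/5 ≈ 1025.6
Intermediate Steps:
C(X) = 3*X
x(q, k) = 8 + 4*q
v = -19 (v = -14 - 5 = -19)
W = 1848 (W = (3*(-14))*(8 + 4*(-13)) = -42*(8 - 52) = -42*(-44) = 1848)
j(N, y) = -2/5 - 242*N/5 (j(N, y) = -2/5 + (-243*N + N)/5 = -2/5 + (-242*N)/5 = -2/5 - 242*N/5)
W - j(I(-1, -17), v) = 1848 - (-2/5 - 242/5*(-17)) = 1848 - (-2/5 + 4114/5) = 1848 - 1*4112/5 = 1848 - 4112/5 = 5128/5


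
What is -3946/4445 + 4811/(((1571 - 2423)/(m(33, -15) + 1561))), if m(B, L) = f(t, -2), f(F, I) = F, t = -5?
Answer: -8319564653/946785 ≈ -8787.2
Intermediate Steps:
m(B, L) = -5
-3946/4445 + 4811/(((1571 - 2423)/(m(33, -15) + 1561))) = -3946/4445 + 4811/(((1571 - 2423)/(-5 + 1561))) = -3946*1/4445 + 4811/((-852/1556)) = -3946/4445 + 4811/((-852*1/1556)) = -3946/4445 + 4811/(-213/389) = -3946/4445 + 4811*(-389/213) = -3946/4445 - 1871479/213 = -8319564653/946785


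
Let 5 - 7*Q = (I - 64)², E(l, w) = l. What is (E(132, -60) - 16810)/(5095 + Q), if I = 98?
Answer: -58373/17257 ≈ -3.3826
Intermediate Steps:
Q = -1151/7 (Q = 5/7 - (98 - 64)²/7 = 5/7 - ⅐*34² = 5/7 - ⅐*1156 = 5/7 - 1156/7 = -1151/7 ≈ -164.43)
(E(132, -60) - 16810)/(5095 + Q) = (132 - 16810)/(5095 - 1151/7) = -16678/34514/7 = -16678*7/34514 = -58373/17257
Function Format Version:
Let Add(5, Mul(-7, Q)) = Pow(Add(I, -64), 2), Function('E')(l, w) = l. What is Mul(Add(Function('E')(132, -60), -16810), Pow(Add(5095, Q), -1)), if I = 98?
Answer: Rational(-58373, 17257) ≈ -3.3826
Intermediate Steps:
Q = Rational(-1151, 7) (Q = Add(Rational(5, 7), Mul(Rational(-1, 7), Pow(Add(98, -64), 2))) = Add(Rational(5, 7), Mul(Rational(-1, 7), Pow(34, 2))) = Add(Rational(5, 7), Mul(Rational(-1, 7), 1156)) = Add(Rational(5, 7), Rational(-1156, 7)) = Rational(-1151, 7) ≈ -164.43)
Mul(Add(Function('E')(132, -60), -16810), Pow(Add(5095, Q), -1)) = Mul(Add(132, -16810), Pow(Add(5095, Rational(-1151, 7)), -1)) = Mul(-16678, Pow(Rational(34514, 7), -1)) = Mul(-16678, Rational(7, 34514)) = Rational(-58373, 17257)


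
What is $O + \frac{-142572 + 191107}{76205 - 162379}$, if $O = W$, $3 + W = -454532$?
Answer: $- \frac{39169147625}{86174} \approx -4.5454 \cdot 10^{5}$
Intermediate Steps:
$W = -454535$ ($W = -3 - 454532 = -454535$)
$O = -454535$
$O + \frac{-142572 + 191107}{76205 - 162379} = -454535 + \frac{-142572 + 191107}{76205 - 162379} = -454535 + \frac{48535}{-86174} = -454535 + 48535 \left(- \frac{1}{86174}\right) = -454535 - \frac{48535}{86174} = - \frac{39169147625}{86174}$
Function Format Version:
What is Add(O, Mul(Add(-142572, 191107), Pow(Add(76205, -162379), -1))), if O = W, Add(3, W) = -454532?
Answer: Rational(-39169147625, 86174) ≈ -4.5454e+5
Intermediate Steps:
W = -454535 (W = Add(-3, -454532) = -454535)
O = -454535
Add(O, Mul(Add(-142572, 191107), Pow(Add(76205, -162379), -1))) = Add(-454535, Mul(Add(-142572, 191107), Pow(Add(76205, -162379), -1))) = Add(-454535, Mul(48535, Pow(-86174, -1))) = Add(-454535, Mul(48535, Rational(-1, 86174))) = Add(-454535, Rational(-48535, 86174)) = Rational(-39169147625, 86174)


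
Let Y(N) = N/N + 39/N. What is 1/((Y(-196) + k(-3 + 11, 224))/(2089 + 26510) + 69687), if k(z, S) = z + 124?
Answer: 5605404/390623814577 ≈ 1.4350e-5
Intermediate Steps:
Y(N) = 1 + 39/N
k(z, S) = 124 + z
1/((Y(-196) + k(-3 + 11, 224))/(2089 + 26510) + 69687) = 1/(((39 - 196)/(-196) + (124 + (-3 + 11)))/(2089 + 26510) + 69687) = 1/((-1/196*(-157) + (124 + 8))/28599 + 69687) = 1/((157/196 + 132)*(1/28599) + 69687) = 1/((26029/196)*(1/28599) + 69687) = 1/(26029/5605404 + 69687) = 1/(390623814577/5605404) = 5605404/390623814577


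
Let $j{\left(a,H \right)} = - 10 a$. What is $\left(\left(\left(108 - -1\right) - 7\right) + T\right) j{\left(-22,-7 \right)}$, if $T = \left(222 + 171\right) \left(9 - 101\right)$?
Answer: $-7931880$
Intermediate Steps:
$T = -36156$ ($T = 393 \left(-92\right) = -36156$)
$\left(\left(\left(108 - -1\right) - 7\right) + T\right) j{\left(-22,-7 \right)} = \left(\left(\left(108 - -1\right) - 7\right) - 36156\right) \left(\left(-10\right) \left(-22\right)\right) = \left(\left(\left(108 + 1\right) - 7\right) - 36156\right) 220 = \left(\left(109 - 7\right) - 36156\right) 220 = \left(102 - 36156\right) 220 = \left(-36054\right) 220 = -7931880$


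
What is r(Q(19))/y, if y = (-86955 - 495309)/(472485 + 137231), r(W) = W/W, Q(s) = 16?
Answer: -152429/145566 ≈ -1.0471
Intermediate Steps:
r(W) = 1
y = -145566/152429 (y = -582264/609716 = -582264*1/609716 = -145566/152429 ≈ -0.95498)
r(Q(19))/y = 1/(-145566/152429) = 1*(-152429/145566) = -152429/145566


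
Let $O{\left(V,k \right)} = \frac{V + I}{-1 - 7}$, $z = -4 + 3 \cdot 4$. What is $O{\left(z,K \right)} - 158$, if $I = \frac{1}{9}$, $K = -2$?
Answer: $- \frac{11449}{72} \approx -159.01$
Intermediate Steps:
$I = \frac{1}{9} \approx 0.11111$
$z = 8$ ($z = -4 + 12 = 8$)
$O{\left(V,k \right)} = - \frac{1}{72} - \frac{V}{8}$ ($O{\left(V,k \right)} = \frac{V + \frac{1}{9}}{-1 - 7} = \frac{\frac{1}{9} + V}{-8} = \left(\frac{1}{9} + V\right) \left(- \frac{1}{8}\right) = - \frac{1}{72} - \frac{V}{8}$)
$O{\left(z,K \right)} - 158 = \left(- \frac{1}{72} - 1\right) - 158 = - \frac{73}{72} - 158 = - \frac{11449}{72}$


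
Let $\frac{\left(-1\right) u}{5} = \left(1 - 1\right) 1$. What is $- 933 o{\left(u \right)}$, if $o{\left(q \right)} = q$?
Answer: $0$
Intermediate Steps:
$u = 0$ ($u = - 5 \left(1 - 1\right) 1 = - 5 \cdot 0 \cdot 1 = \left(-5\right) 0 = 0$)
$- 933 o{\left(u \right)} = \left(-933\right) 0 = 0$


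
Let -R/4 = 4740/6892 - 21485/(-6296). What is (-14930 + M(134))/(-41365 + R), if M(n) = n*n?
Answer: -8206518052/112226442145 ≈ -0.073125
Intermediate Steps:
M(n) = n**2
R = -44479415/2712002 (R = -4*(4740/6892 - 21485/(-6296)) = -4*(4740*(1/6892) - 21485*(-1/6296)) = -4*(1185/1723 + 21485/6296) = -4*44479415/10848008 = -44479415/2712002 ≈ -16.401)
(-14930 + M(134))/(-41365 + R) = (-14930 + 134**2)/(-41365 - 44479415/2712002) = (-14930 + 17956)/(-112226442145/2712002) = 3026*(-2712002/112226442145) = -8206518052/112226442145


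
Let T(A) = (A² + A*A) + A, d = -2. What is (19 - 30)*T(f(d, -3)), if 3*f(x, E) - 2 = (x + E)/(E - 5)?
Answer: -847/32 ≈ -26.469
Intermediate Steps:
f(x, E) = ⅔ + (E + x)/(3*(-5 + E)) (f(x, E) = ⅔ + ((x + E)/(E - 5))/3 = ⅔ + ((E + x)/(-5 + E))/3 = ⅔ + (E + x)/(3*(-5 + E)))
T(A) = A + 2*A² (T(A) = (A² + A²) + A = 2*A² + A = A + 2*A²)
(19 - 30)*T(f(d, -3)) = (19 - 30)*(((-10 - 2 + 3*(-3))/(3*(-5 - 3)))*(1 + 2*((-10 - 2 + 3*(-3))/(3*(-5 - 3))))) = -11*(⅓)*(-10 - 2 - 9)/(-8)*(1 + 2*((⅓)*(-10 - 2 - 9)/(-8))) = -11*(⅓)*(-⅛)*(-21)*(1 + 2*((⅓)*(-⅛)*(-21))) = -77*(1 + 2*(7/8))/8 = -77*(1 + 7/4)/8 = -77*11/(8*4) = -11*77/32 = -847/32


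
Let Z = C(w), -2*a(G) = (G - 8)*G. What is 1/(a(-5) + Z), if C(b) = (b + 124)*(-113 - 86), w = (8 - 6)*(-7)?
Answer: -2/43845 ≈ -4.5615e-5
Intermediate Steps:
a(G) = -G*(-8 + G)/2 (a(G) = -(G - 8)*G/2 = -(-8 + G)*G/2 = -G*(-8 + G)/2)
w = -14 (w = 2*(-7) = -14)
C(b) = -24676 - 199*b (C(b) = (124 + b)*(-199) = -24676 - 199*b)
Z = -21890 (Z = -24676 - 199*(-14) = -24676 + 2786 = -21890)
1/(a(-5) + Z) = 1/((½)*(-5)*(8 - 1*(-5)) - 21890) = 1/((½)*(-5)*(8 + 5) - 21890) = 1/((½)*(-5)*13 - 21890) = 1/(-65/2 - 21890) = 1/(-43845/2) = -2/43845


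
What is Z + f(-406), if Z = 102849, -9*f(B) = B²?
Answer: 760805/9 ≈ 84534.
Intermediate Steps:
f(B) = -B²/9
Z + f(-406) = 102849 - ⅑*(-406)² = 102849 - ⅑*164836 = 102849 - 164836/9 = 760805/9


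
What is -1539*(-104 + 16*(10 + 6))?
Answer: -233928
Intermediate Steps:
-1539*(-104 + 16*(10 + 6)) = -1539*(-104 + 16*16) = -1539*(-104 + 256) = -1539*152 = -233928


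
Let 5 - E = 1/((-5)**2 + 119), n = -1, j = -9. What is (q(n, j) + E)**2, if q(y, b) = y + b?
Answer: 519841/20736 ≈ 25.069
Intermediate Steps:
q(y, b) = b + y
E = 719/144 (E = 5 - 1/((-5)**2 + 119) = 5 - 1/(25 + 119) = 5 - 1/144 = 719/144 ≈ 4.9931)
(q(n, j) + E)**2 = ((-9 - 1) + 719/144)**2 = (-10 + 719/144)**2 = (-721/144)**2 = 519841/20736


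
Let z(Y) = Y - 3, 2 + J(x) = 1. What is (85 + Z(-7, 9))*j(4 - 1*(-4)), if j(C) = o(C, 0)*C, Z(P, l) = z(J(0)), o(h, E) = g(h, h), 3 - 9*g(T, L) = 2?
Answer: 72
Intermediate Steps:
g(T, L) = 1/9 (g(T, L) = 1/3 - 1/9*2 = 1/3 - 2/9 = 1/9)
o(h, E) = 1/9
J(x) = -1 (J(x) = -2 + 1 = -1)
z(Y) = -3 + Y
Z(P, l) = -4 (Z(P, l) = -3 - 1 = -4)
j(C) = C/9
(85 + Z(-7, 9))*j(4 - 1*(-4)) = (85 - 4)*((4 - 1*(-4))/9) = 81*((4 + 4)/9) = 81*((1/9)*8) = 81*(8/9) = 72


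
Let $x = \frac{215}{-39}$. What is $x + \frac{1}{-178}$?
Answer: $- \frac{38309}{6942} \approx -5.5184$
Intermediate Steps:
$x = - \frac{215}{39}$ ($x = 215 \left(- \frac{1}{39}\right) = - \frac{215}{39} \approx -5.5128$)
$x + \frac{1}{-178} = - \frac{215}{39} + \frac{1}{-178} = - \frac{215}{39} - \frac{1}{178} = - \frac{38309}{6942}$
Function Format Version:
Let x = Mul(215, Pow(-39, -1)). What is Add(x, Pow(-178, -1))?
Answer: Rational(-38309, 6942) ≈ -5.5184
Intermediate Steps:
x = Rational(-215, 39) (x = Mul(215, Rational(-1, 39)) = Rational(-215, 39) ≈ -5.5128)
Add(x, Pow(-178, -1)) = Add(Rational(-215, 39), Pow(-178, -1)) = Add(Rational(-215, 39), Rational(-1, 178)) = Rational(-38309, 6942)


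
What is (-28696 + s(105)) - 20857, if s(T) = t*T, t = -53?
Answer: -55118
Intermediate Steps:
s(T) = -53*T
(-28696 + s(105)) - 20857 = (-28696 - 53*105) - 20857 = (-28696 - 5565) - 20857 = -34261 - 20857 = -55118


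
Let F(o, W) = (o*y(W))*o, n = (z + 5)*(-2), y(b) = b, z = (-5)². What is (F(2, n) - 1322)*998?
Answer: -1558876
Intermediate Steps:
z = 25
n = -60 (n = (25 + 5)*(-2) = 30*(-2) = -60)
F(o, W) = W*o² (F(o, W) = (o*W)*o = (W*o)*o = W*o²)
(F(2, n) - 1322)*998 = (-60*2² - 1322)*998 = (-60*4 - 1322)*998 = (-240 - 1322)*998 = -1562*998 = -1558876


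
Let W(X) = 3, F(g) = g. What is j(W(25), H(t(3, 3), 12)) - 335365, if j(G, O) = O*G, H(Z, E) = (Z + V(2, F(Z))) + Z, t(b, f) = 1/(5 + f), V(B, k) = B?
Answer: -1341433/4 ≈ -3.3536e+5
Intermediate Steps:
H(Z, E) = 2 + 2*Z (H(Z, E) = (Z + 2) + Z = (2 + Z) + Z = 2 + 2*Z)
j(G, O) = G*O
j(W(25), H(t(3, 3), 12)) - 335365 = 3*(2 + 2/(5 + 3)) - 335365 = 3*(2 + 2/8) - 335365 = 3*(2 + 2*(⅛)) - 335365 = 3*(2 + ¼) - 335365 = 3*(9/4) - 335365 = 27/4 - 335365 = -1341433/4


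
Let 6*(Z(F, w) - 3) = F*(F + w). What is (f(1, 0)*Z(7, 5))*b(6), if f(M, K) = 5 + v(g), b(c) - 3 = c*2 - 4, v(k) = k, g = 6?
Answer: 2057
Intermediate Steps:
b(c) = -1 + 2*c (b(c) = 3 + (c*2 - 4) = 3 + (2*c - 4) = 3 + (-4 + 2*c) = -1 + 2*c)
f(M, K) = 11 (f(M, K) = 5 + 6 = 11)
Z(F, w) = 3 + F*(F + w)/6 (Z(F, w) = 3 + (F*(F + w))/6 = 3 + F*(F + w)/6)
(f(1, 0)*Z(7, 5))*b(6) = (11*(3 + (⅙)*7² + (⅙)*7*5))*(-1 + 2*6) = (11*(3 + (⅙)*49 + 35/6))*(-1 + 12) = (11*(3 + 49/6 + 35/6))*11 = (11*17)*11 = 187*11 = 2057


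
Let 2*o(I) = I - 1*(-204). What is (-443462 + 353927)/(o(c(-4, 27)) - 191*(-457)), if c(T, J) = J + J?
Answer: -89535/87416 ≈ -1.0242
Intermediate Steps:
c(T, J) = 2*J
o(I) = 102 + I/2 (o(I) = (I - 1*(-204))/2 = (I + 204)/2 = (204 + I)/2 = 102 + I/2)
(-443462 + 353927)/(o(c(-4, 27)) - 191*(-457)) = (-443462 + 353927)/((102 + (2*27)/2) - 191*(-457)) = -89535/((102 + (½)*54) + 87287) = -89535/((102 + 27) + 87287) = -89535/(129 + 87287) = -89535/87416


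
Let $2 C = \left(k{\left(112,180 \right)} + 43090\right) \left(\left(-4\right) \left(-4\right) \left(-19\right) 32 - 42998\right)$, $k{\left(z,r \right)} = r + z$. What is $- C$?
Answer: $1143679666$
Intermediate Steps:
$C = -1143679666$ ($C = \frac{\left(\left(180 + 112\right) + 43090\right) \left(\left(-4\right) \left(-4\right) \left(-19\right) 32 - 42998\right)}{2} = \frac{\left(292 + 43090\right) \left(16 \left(-19\right) 32 - 42998\right)}{2} = \frac{43382 \left(\left(-304\right) 32 - 42998\right)}{2} = \frac{43382 \left(-9728 - 42998\right)}{2} = \frac{43382 \left(-52726\right)}{2} = \frac{1}{2} \left(-2287359332\right) = -1143679666$)
$- C = \left(-1\right) \left(-1143679666\right) = 1143679666$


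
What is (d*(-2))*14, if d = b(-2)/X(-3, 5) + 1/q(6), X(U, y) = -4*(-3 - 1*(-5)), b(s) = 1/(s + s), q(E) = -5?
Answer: 189/40 ≈ 4.7250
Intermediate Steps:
b(s) = 1/(2*s)
X(U, y) = -8 (X(U, y) = -4*(-3 + 5) = -4*2 = -8)
d = -27/160 (d = ((½)/(-2))/(-8) + 1/(-5) = ((½)*(-½))*(-⅛) + 1*(-⅕) = -¼*(-⅛) - ⅕ = 1/32 - ⅕ = -27/160 ≈ -0.16875)
(d*(-2))*14 = -27/160*(-2)*14 = (27/80)*14 = 189/40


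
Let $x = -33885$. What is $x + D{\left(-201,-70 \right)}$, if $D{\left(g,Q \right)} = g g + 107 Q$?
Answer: $-974$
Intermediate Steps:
$D{\left(g,Q \right)} = g^{2} + 107 Q$
$x + D{\left(-201,-70 \right)} = -33885 + \left(\left(-201\right)^{2} + 107 \left(-70\right)\right) = -33885 + \left(40401 - 7490\right) = -33885 + 32911 = -974$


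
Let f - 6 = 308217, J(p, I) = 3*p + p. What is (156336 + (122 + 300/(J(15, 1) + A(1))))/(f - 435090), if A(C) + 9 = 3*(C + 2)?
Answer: -156463/126867 ≈ -1.2333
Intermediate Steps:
J(p, I) = 4*p
f = 308223 (f = 6 + 308217 = 308223)
A(C) = -3 + 3*C (A(C) = -9 + 3*(C + 2) = -9 + 3*(2 + C) = -9 + (6 + 3*C) = -3 + 3*C)
(156336 + (122 + 300/(J(15, 1) + A(1))))/(f - 435090) = (156336 + (122 + 300/(4*15 + (-3 + 3*1))))/(308223 - 435090) = (156336 + (122 + 300/(60 + (-3 + 3))))/(-126867) = (156336 + (122 + 300/(60 + 0)))*(-1/126867) = (156336 + (122 + 300/60))*(-1/126867) = (156336 + (122 + 300*(1/60)))*(-1/126867) = (156336 + (122 + 5))*(-1/126867) = (156336 + 127)*(-1/126867) = 156463*(-1/126867) = -156463/126867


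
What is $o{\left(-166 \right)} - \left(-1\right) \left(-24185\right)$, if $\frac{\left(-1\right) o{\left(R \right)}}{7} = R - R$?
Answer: $-24185$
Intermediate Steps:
$o{\left(R \right)} = 0$ ($o{\left(R \right)} = - 7 \left(R - R\right) = \left(-7\right) 0 = 0$)
$o{\left(-166 \right)} - \left(-1\right) \left(-24185\right) = 0 - \left(-1\right) \left(-24185\right) = 0 - 24185 = -24185$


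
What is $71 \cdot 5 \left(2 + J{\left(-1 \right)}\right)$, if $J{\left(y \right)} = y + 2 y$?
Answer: $-355$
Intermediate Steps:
$J{\left(y \right)} = 3 y$
$71 \cdot 5 \left(2 + J{\left(-1 \right)}\right) = 71 \cdot 5 \left(2 + 3 \left(-1\right)\right) = 71 \cdot 5 \left(2 - 3\right) = 71 \cdot 5 \left(-1\right) = 71 \left(-5\right) = -355$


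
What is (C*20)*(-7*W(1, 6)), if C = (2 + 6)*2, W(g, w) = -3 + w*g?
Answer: -6720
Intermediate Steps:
W(g, w) = -3 + g*w
C = 16 (C = 8*2 = 16)
(C*20)*(-7*W(1, 6)) = (16*20)*(-7*(-3 + 1*6)) = 320*(-7*(-3 + 6)) = 320*(-7*3) = 320*(-21) = -6720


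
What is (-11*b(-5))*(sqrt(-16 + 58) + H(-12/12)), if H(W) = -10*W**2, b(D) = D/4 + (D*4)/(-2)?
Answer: 1925/2 - 385*sqrt(42)/4 ≈ 338.73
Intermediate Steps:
b(D) = -7*D/4 (b(D) = D*(1/4) + (4*D)*(-1/2) = D/4 - 2*D = -7*D/4)
(-11*b(-5))*(sqrt(-16 + 58) + H(-12/12)) = (-(-77)*(-5)/4)*(sqrt(-16 + 58) - 10*1**2) = (-11*35/4)*(sqrt(42) - 10*(-12*1/12)**2) = -385*(sqrt(42) - 10*(-1)**2)/4 = -385*(sqrt(42) - 10*1)/4 = -385*(sqrt(42) - 10)/4 = -385*(-10 + sqrt(42))/4 = 1925/2 - 385*sqrt(42)/4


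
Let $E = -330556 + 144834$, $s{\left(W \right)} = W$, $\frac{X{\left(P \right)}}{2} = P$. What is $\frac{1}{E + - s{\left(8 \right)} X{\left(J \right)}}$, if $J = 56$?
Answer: $- \frac{1}{186618} \approx -5.3585 \cdot 10^{-6}$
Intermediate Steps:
$X{\left(P \right)} = 2 P$
$E = -185722$
$\frac{1}{E + - s{\left(8 \right)} X{\left(J \right)}} = \frac{1}{-185722 + \left(-1\right) 8 \cdot 2 \cdot 56} = \frac{1}{-185722 - 896} = \frac{1}{-186618} = - \frac{1}{186618}$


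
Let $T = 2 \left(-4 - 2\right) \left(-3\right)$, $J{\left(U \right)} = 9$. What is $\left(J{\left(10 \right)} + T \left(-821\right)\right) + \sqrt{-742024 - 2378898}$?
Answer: $-29547 + i \sqrt{3120922} \approx -29547.0 + 1766.6 i$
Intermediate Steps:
$T = 36$ ($T = 2 \left(-6\right) \left(-3\right) = \left(-12\right) \left(-3\right) = 36$)
$\left(J{\left(10 \right)} + T \left(-821\right)\right) + \sqrt{-742024 - 2378898} = \left(9 + 36 \left(-821\right)\right) + \sqrt{-742024 - 2378898} = \left(9 - 29556\right) + \sqrt{-3120922} = -29547 + i \sqrt{3120922}$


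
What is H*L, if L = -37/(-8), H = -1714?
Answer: -31709/4 ≈ -7927.3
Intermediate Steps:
L = 37/8 (L = -37*(-⅛) = 37/8 ≈ 4.6250)
H*L = -1714*37/8 = -31709/4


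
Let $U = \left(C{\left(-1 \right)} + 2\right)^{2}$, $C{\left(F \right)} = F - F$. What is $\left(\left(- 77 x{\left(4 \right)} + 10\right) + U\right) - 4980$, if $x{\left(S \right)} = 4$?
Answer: $-5274$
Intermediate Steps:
$C{\left(F \right)} = 0$
$U = 4$ ($U = \left(0 + 2\right)^{2} = 2^{2} = 4$)
$\left(\left(- 77 x{\left(4 \right)} + 10\right) + U\right) - 4980 = \left(\left(\left(-77\right) 4 + 10\right) + 4\right) - 4980 = \left(\left(-308 + 10\right) + 4\right) - 4980 = \left(-298 + 4\right) - 4980 = -294 - 4980 = -5274$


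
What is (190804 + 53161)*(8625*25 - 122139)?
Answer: 22807311990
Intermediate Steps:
(190804 + 53161)*(8625*25 - 122139) = 243965*(215625 - 122139) = 243965*93486 = 22807311990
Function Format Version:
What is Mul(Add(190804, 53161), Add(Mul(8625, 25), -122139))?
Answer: 22807311990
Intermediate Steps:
Mul(Add(190804, 53161), Add(Mul(8625, 25), -122139)) = Mul(243965, Add(215625, -122139)) = Mul(243965, 93486) = 22807311990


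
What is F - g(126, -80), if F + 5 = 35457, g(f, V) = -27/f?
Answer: 496331/14 ≈ 35452.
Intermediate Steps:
F = 35452 (F = -5 + 35457 = 35452)
F - g(126, -80) = 35452 - (-27)/126 = 35452 - 1*(-3/14) = 35452 + 3/14 = 496331/14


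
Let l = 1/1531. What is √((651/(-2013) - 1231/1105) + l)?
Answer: I*√1851432153870168155/1135167605 ≈ 1.1987*I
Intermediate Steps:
l = 1/1531 ≈ 0.00065317
√((651/(-2013) - 1231/1105) + l) = √((651/(-2013) - 1231/1105) + 1/1531) = √((651*(-1/2013) - 1231*1/1105) + 1/1531) = √((-217/671 - 1231/1105) + 1/1531) = √(-1065786/741455 + 1/1531) = √(-1630976911/1135167605) = I*√1851432153870168155/1135167605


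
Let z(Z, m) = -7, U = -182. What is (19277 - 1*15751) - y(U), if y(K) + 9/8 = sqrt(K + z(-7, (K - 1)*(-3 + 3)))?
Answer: 28217/8 - 3*I*sqrt(21) ≈ 3527.1 - 13.748*I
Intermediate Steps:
y(K) = -9/8 + sqrt(-7 + K) (y(K) = -9/8 + sqrt(K - 7) = -9/8 + sqrt(-7 + K))
(19277 - 1*15751) - y(U) = (19277 - 1*15751) - (-9/8 + sqrt(-7 - 182)) = (19277 - 15751) - (-9/8 + sqrt(-189)) = 3526 - (-9/8 + 3*I*sqrt(21)) = 3526 + (9/8 - 3*I*sqrt(21)) = 28217/8 - 3*I*sqrt(21)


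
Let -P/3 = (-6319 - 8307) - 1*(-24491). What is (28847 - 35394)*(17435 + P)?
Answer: 79611520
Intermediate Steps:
P = -29595 (P = -3*((-6319 - 8307) - 1*(-24491)) = -3*(-14626 + 24491) = -3*9865 = -29595)
(28847 - 35394)*(17435 + P) = (28847 - 35394)*(17435 - 29595) = -6547*(-12160) = 79611520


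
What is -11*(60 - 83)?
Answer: 253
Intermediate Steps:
-11*(60 - 83) = -11*(-23) = 253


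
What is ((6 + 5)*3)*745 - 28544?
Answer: -3959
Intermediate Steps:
((6 + 5)*3)*745 - 28544 = (11*3)*745 - 28544 = 33*745 - 28544 = 24585 - 28544 = -3959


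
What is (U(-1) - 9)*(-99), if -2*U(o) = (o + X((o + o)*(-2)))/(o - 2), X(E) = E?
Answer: 1683/2 ≈ 841.50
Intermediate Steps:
U(o) = 3*o/(2*(-2 + o)) (U(o) = -(o + (o + o)*(-2))/(2*(o - 2)) = -(o + (2*o)*(-2))/(2*(-2 + o)) = -(o - 4*o)/(2*(-2 + o)) = -(-3*o)/(2*(-2 + o)) = -(-3)*o/(2*(-2 + o)) = 3*o/(2*(-2 + o)))
(U(-1) - 9)*(-99) = ((3/2)*(-1)/(-2 - 1) - 9)*(-99) = ((3/2)*(-1)/(-3) - 9)*(-99) = ((3/2)*(-1)*(-⅓) - 9)*(-99) = (½ - 9)*(-99) = -17/2*(-99) = 1683/2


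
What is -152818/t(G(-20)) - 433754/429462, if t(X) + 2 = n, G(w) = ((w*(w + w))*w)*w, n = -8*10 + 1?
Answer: 404903641/214731 ≈ 1885.6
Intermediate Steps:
n = -79 (n = -80 + 1 = -79)
G(w) = 2*w⁴ (G(w) = ((w*(2*w))*w)*w = ((2*w²)*w)*w = (2*w³)*w = 2*w⁴)
t(X) = -81 (t(X) = -2 - 79 = -81)
-152818/t(G(-20)) - 433754/429462 = -152818/(-81) - 433754/429462 = -152818*(-1/81) - 433754*1/429462 = 152818/81 - 216877/214731 = 404903641/214731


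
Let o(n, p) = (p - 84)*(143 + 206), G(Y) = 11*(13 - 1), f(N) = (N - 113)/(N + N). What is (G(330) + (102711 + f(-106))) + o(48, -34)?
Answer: 13072351/212 ≈ 61662.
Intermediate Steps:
f(N) = (-113 + N)/(2*N) (f(N) = (-113 + N)/((2*N)) = (-113 + N)*(1/(2*N)) = (-113 + N)/(2*N))
G(Y) = 132 (G(Y) = 11*12 = 132)
o(n, p) = -29316 + 349*p (o(n, p) = (-84 + p)*349 = -29316 + 349*p)
(G(330) + (102711 + f(-106))) + o(48, -34) = (132 + (102711 + (1/2)*(-113 - 106)/(-106))) + (-29316 + 349*(-34)) = (132 + (102711 + (1/2)*(-1/106)*(-219))) + (-29316 - 11866) = (132 + (102711 + 219/212)) - 41182 = (132 + 21774951/212) - 41182 = 21802935/212 - 41182 = 13072351/212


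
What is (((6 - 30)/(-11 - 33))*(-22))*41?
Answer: -492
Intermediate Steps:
(((6 - 30)/(-11 - 33))*(-22))*41 = (-24/(-44)*(-22))*41 = (-24*(-1/44)*(-22))*41 = ((6/11)*(-22))*41 = -12*41 = -492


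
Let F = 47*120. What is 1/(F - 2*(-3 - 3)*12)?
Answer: 1/5784 ≈ 0.00017289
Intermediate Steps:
F = 5640
1/(F - 2*(-3 - 3)*12) = 1/(5640 - 2*(-3 - 3)*12) = 1/(5640 - 2*(-6)*12) = 1/(5640 + 12*12) = 1/(5640 + 144) = 1/5784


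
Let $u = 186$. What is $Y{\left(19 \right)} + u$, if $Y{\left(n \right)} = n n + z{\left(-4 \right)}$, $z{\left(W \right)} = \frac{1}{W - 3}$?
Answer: $\frac{3828}{7} \approx 546.86$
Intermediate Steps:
$z{\left(W \right)} = \frac{1}{-3 + W}$
$Y{\left(n \right)} = - \frac{1}{7} + n^{2}$ ($Y{\left(n \right)} = n n + \frac{1}{-3 - 4} = n^{2} + \frac{1}{-7} = n^{2} - \frac{1}{7} = - \frac{1}{7} + n^{2}$)
$Y{\left(19 \right)} + u = \left(- \frac{1}{7} + 19^{2}\right) + 186 = \left(- \frac{1}{7} + 361\right) + 186 = \frac{2526}{7} + 186 = \frac{3828}{7}$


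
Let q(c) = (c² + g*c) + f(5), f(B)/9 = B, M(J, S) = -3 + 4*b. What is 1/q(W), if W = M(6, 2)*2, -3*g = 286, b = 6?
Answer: -1/2195 ≈ -0.00045558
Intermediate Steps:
M(J, S) = 21 (M(J, S) = -3 + 4*6 = -3 + 24 = 21)
f(B) = 9*B
g = -286/3 (g = -⅓*286 = -286/3 ≈ -95.333)
W = 42 (W = 21*2 = 42)
q(c) = 45 + c² - 286*c/3 (q(c) = (c² - 286*c/3) + 9*5 = (c² - 286*c/3) + 45 = 45 + c² - 286*c/3)
1/q(W) = 1/(45 + 42² - 286/3*42) = 1/(45 + 1764 - 4004) = 1/(-2195) = -1/2195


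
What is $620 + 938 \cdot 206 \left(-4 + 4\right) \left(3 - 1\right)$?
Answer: $620$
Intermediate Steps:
$620 + 938 \cdot 206 \left(-4 + 4\right) \left(3 - 1\right) = 620 + 938 \cdot 206 \cdot 0 \cdot 2 = 620 + 938 \cdot 206 \cdot 0 = 620 + 938 \cdot 0 = 620 + 0 = 620$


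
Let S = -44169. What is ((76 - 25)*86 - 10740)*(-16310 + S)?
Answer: 384283566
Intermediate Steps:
((76 - 25)*86 - 10740)*(-16310 + S) = ((76 - 25)*86 - 10740)*(-16310 - 44169) = (51*86 - 10740)*(-60479) = (4386 - 10740)*(-60479) = -6354*(-60479) = 384283566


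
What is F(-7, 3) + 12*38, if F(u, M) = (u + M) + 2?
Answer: 454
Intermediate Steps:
F(u, M) = 2 + M + u (F(u, M) = (M + u) + 2 = 2 + M + u)
F(-7, 3) + 12*38 = (2 + 3 - 7) + 12*38 = -2 + 456 = 454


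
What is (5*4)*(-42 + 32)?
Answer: -200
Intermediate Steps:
(5*4)*(-42 + 32) = 20*(-10) = -200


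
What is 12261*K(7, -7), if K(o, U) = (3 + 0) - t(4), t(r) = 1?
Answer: 24522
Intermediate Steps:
K(o, U) = 2 (K(o, U) = (3 + 0) - 1*1 = 3 - 1 = 2)
12261*K(7, -7) = 12261*2 = 24522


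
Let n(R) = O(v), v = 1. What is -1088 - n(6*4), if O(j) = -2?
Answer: -1086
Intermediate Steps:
n(R) = -2
-1088 - n(6*4) = -1088 - 1*(-2) = -1088 + 2 = -1086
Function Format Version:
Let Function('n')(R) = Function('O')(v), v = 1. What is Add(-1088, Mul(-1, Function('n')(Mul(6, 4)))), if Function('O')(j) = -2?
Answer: -1086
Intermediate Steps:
Function('n')(R) = -2
Add(-1088, Mul(-1, Function('n')(Mul(6, 4)))) = Add(-1088, Mul(-1, -2)) = Add(-1088, 2) = -1086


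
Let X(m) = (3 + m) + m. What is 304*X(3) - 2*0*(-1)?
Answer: 2736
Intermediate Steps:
X(m) = 3 + 2*m
304*X(3) - 2*0*(-1) = 304*(3 + 2*3) - 2*0*(-1) = 304*(3 + 6) + 0*(-1) = 304*9 + 0 = 2736 + 0 = 2736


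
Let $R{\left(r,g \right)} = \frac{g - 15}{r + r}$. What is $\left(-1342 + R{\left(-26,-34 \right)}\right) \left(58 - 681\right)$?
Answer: $\frac{43444905}{52} \approx 8.3548 \cdot 10^{5}$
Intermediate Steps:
$R{\left(r,g \right)} = \frac{-15 + g}{2 r}$
$\left(-1342 + R{\left(-26,-34 \right)}\right) \left(58 - 681\right) = \left(-1342 + \frac{-15 - 34}{2 \left(-26\right)}\right) \left(58 - 681\right) = \left(-1342 + \frac{1}{2} \left(- \frac{1}{26}\right) \left(-49\right)\right) \left(-623\right) = \left(-1342 + \frac{49}{52}\right) \left(-623\right) = \left(- \frac{69735}{52}\right) \left(-623\right) = \frac{43444905}{52}$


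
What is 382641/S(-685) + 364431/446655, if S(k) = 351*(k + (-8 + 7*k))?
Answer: 1204286953/1950989040 ≈ 0.61727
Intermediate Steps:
S(k) = -2808 + 2808*k (S(k) = 351*(-8 + 8*k) = -2808 + 2808*k)
382641/S(-685) + 364431/446655 = 382641/(-2808 + 2808*(-685)) + 364431/446655 = 382641/(-2808 - 1923480) + 364431*(1/446655) = 382641/(-1926288) + 121477/148885 = 382641*(-1/1926288) + 121477/148885 = -2603/13104 + 121477/148885 = 1204286953/1950989040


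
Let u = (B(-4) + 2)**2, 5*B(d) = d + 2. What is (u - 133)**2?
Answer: 10634121/625 ≈ 17015.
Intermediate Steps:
B(d) = 2/5 + d/5 (B(d) = (d + 2)/5 = (2 + d)/5 = 2/5 + d/5)
u = 64/25 (u = ((2/5 + (1/5)*(-4)) + 2)**2 = ((2/5 - 4/5) + 2)**2 = (-2/5 + 2)**2 = (8/5)**2 = 64/25 ≈ 2.5600)
(u - 133)**2 = (64/25 - 133)**2 = (-3261/25)**2 = 10634121/625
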